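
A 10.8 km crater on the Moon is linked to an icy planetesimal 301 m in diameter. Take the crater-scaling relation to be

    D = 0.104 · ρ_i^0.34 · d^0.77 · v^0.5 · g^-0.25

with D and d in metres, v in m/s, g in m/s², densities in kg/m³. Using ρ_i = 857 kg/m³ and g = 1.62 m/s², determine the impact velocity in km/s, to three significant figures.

Rearranging for v: v = [D / (0.104 · 857^0.34 · 301^0.77 · 1.62^-0.25)]^(1/0.5).
D = 10800 m.
857^0.34 = 9.936
301^0.77 = 81.00
1.62^-0.25 = 0.8864
Denominator = 0.104 × 9.936 × 81.00 × 0.8864 = 74.19
D / 74.19 = 10800 / 74.19 = 145.6
v = 145.6^(1/0.5) = 145.6^2 = 21199 m/s

v ≈ 21.2 km/s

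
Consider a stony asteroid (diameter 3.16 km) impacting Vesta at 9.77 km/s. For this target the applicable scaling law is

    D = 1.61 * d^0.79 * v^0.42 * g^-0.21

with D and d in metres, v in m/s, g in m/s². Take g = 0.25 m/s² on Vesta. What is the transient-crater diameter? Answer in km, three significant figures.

D ≈ 59.4 km

In SI units: d = 3160 m, v = 9770 m/s.
d^0.79 = 3160^0.79 = 581.8
v^0.42 = 9770^0.42 = 47.40
g^-0.21 = 0.25^-0.21 = 1.338
D = 1.61 × 581.8 × 47.40 × 1.338 = 59407 m
   = 59.41 km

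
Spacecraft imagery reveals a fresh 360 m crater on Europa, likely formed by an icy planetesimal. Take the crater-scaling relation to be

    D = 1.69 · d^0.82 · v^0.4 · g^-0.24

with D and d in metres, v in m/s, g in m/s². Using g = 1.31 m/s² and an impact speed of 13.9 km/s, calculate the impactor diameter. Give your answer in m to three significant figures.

Rearranging for d: d = [D / (1.69 · 13900^0.4 · 1.31^-0.24)]^(1/0.82).
13900^0.4 = 45.42
1.31^-0.24 = 0.9372
Denominator = 1.69 × 45.42 × 0.9372 = 71.94
D / 71.94 = 360 / 71.94 = 5.004
d = 5.004^(1/0.82) = 5.004^1.2195 = 7.126 m

d ≈ 7.13 m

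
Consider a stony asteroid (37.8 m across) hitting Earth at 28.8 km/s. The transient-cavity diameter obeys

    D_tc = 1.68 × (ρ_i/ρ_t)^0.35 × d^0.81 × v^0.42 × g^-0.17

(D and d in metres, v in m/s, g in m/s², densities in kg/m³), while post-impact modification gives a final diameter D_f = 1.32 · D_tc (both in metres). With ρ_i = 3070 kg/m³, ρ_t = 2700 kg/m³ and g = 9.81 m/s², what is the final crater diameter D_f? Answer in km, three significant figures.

v = 28800 m/s.
(ρ_i/ρ_t)^0.35 = (3070/2700)^0.35 = 1.046
d^0.81 = 37.8^0.81 = 18.96
v^0.42 = 28800^0.42 = 74.64
g^-0.17 = 9.81^-0.17 = 0.6783
D_tc = 1.68 × 1.046 × 18.96 × 74.64 × 0.6783 = 1687 m
D_f = 1.32 × 1687 = 2227 m
     = 2.227 km

D_f ≈ 2.23 km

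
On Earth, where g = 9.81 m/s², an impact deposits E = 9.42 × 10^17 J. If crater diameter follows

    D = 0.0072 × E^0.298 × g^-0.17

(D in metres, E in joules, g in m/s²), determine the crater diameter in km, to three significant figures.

D ≈ 1.11 km

E^0.298 = (9.42 × 10^17)^0.298 = 2.271 × 10^5
g^-0.17 = 9.81^-0.17 = 0.6783
D = 0.0072 × 2.271 × 10^5 × 0.6783 = 1109 m
   = 1.109 km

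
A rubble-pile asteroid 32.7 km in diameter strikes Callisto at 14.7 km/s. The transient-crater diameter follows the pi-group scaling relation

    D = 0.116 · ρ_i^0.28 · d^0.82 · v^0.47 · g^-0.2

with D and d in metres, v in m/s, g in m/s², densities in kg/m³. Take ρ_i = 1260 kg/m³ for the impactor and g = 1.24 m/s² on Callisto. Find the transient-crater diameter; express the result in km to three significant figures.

D ≈ 375 km

In SI units: d = 32700 m, v = 14700 m/s.
ρ_i^0.28 = 1260^0.28 = 7.381
d^0.82 = 32700^0.82 = 5034
v^0.47 = 14700^0.47 = 90.92
g^-0.2 = 1.24^-0.2 = 0.9579
D = 0.116 × 7.381 × 5034 × 90.92 × 0.9579 = 3.754 × 10^5 m
   = 375.4 km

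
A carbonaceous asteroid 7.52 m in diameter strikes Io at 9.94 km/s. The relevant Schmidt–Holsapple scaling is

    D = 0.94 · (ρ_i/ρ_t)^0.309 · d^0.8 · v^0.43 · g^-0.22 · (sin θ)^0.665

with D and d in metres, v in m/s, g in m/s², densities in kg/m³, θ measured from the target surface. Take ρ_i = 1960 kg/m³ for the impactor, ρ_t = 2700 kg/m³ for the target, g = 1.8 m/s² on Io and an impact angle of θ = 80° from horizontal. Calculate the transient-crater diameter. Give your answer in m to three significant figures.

In SI units: v = 9940 m/s.
(ρ_i/ρ_t)^0.309 = (1960/2700)^0.309 = 0.9058
d^0.8 = 7.52^0.8 = 5.023
v^0.43 = 9940^0.43 = 52.35
g^-0.22 = 1.8^-0.22 = 0.8787
(sin 80°)^0.665 = 0.9848^0.665 = 0.9899
D = 0.94 × 0.9058 × 5.023 × 52.35 × 0.8787 × 0.9899 = 194.7 m

D ≈ 195 m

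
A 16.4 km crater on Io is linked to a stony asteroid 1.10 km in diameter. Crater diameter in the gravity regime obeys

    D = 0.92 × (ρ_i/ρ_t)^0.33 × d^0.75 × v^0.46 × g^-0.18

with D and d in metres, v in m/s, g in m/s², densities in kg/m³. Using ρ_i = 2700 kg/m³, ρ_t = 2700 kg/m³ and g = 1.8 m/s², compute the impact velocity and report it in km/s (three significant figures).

v ≈ 24.1 km/s

Rearranging for v: v = [D / (0.92 · (2700/2700)^0.33 · 1100^0.75 · 1.8^-0.18)]^(1/0.46).
D = 16400 m.
(2700/2700)^0.33 = 1.000
1100^0.75 = 191.0
1.8^-0.18 = 0.8996
Denominator = 0.92 × 1.000 × 191.0 × 0.8996 = 158.1
D / 158.1 = 16400 / 158.1 = 103.7
v = 103.7^(1/0.46) = 103.7^2.1739 = 24105 m/s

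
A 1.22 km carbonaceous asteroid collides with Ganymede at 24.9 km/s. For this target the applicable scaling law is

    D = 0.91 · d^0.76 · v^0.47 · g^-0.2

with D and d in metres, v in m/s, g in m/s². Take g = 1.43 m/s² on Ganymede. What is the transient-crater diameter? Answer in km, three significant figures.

In SI units: d = 1220 m, v = 24900 m/s.
d^0.76 = 1220^0.76 = 221.6
v^0.47 = 24900^0.47 = 116.5
g^-0.2 = 1.43^-0.2 = 0.9310
D = 0.91 × 221.6 × 116.5 × 0.9310 = 21872 m
   = 21.87 km

D ≈ 21.9 km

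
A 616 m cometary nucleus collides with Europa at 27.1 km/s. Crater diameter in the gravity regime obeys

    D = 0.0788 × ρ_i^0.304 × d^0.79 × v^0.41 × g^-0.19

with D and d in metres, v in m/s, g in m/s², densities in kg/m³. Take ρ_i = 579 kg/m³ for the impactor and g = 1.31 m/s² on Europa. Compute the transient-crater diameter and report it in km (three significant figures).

In SI units: v = 27100 m/s.
ρ_i^0.304 = 579^0.304 = 6.916
d^0.79 = 616^0.79 = 159.9
v^0.41 = 27100^0.41 = 65.69
g^-0.19 = 1.31^-0.19 = 0.9500
D = 0.0788 × 6.916 × 159.9 × 65.69 × 0.9500 = 5438 m
   = 5.438 km

D ≈ 5.44 km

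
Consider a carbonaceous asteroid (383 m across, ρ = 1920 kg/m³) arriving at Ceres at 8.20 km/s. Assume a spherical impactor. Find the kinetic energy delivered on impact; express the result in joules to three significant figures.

E ≈ 1.90 × 10^18 J

v = 8200 m/s.
Mass m = (π/6) ρ d³ = (π/6) × 1920 × (383)³ = 5.648 × 10^10 kg
E = ½ m v² = 0.5 × 5.648 × 10^10 × (8200)² = 1.899 × 10^18 J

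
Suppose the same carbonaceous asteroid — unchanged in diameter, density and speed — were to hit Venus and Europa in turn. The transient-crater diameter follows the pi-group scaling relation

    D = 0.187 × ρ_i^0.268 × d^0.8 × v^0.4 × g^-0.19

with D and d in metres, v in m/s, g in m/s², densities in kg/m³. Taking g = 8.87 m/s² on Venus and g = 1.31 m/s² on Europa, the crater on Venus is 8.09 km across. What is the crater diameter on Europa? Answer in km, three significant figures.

D ≈ 11.6 km

All impactor-dependent factors cancel in the ratio, leaving D_Europa/D_Venus = (g_Europa/g_Venus)^-0.19.
(1.31/8.87)^-0.19 = 0.1477^-0.19 = 1.438
D_Europa = 1.438 × 8.09 km = 11.6 km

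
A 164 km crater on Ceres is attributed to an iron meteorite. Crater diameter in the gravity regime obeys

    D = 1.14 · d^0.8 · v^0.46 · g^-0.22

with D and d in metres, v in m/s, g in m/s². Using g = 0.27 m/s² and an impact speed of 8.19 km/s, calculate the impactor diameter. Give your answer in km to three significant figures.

Rearranging for d: d = [D / (1.14 · 8190^0.46 · 0.27^-0.22)]^(1/0.8).
D = 164000 m.
8190^0.46 = 63.11
0.27^-0.22 = 1.334
Denominator = 1.14 × 63.11 × 1.334 = 95.98
D / 95.98 = 164000 / 95.98 = 1709
d = 1709^(1/0.8) = 1709^1.25 = 10988 m

d ≈ 11.0 km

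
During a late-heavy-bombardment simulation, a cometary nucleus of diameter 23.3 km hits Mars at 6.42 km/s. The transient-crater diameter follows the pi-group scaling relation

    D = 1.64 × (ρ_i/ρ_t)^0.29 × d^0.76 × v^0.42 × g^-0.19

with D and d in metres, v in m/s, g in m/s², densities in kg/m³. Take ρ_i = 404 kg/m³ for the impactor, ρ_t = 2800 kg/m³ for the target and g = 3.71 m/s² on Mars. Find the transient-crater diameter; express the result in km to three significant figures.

In SI units: d = 23300 m, v = 6420 m/s.
(ρ_i/ρ_t)^0.29 = (404/2800)^0.29 = 0.5704
d^0.76 = 23300^0.76 = 2085
v^0.42 = 6420^0.42 = 39.73
g^-0.19 = 3.71^-0.19 = 0.7795
D = 1.64 × 0.5704 × 2085 × 39.73 × 0.7795 = 60404 m
   = 60.40 km

D ≈ 60.4 km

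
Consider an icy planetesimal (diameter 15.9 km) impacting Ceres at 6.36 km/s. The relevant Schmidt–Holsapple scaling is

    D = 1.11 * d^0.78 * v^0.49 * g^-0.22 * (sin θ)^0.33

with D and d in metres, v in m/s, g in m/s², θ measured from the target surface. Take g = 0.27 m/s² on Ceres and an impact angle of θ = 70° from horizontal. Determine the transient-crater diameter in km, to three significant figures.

In SI units: d = 15900 m, v = 6360 m/s.
d^0.78 = 15900^0.78 = 1893
v^0.49 = 6360^0.49 = 73.06
g^-0.22 = 0.27^-0.22 = 1.334
(sin 70°)^0.33 = 0.9397^0.33 = 0.9797
D = 1.11 × 1893 × 73.06 × 1.334 × 0.9797 = 2.006 × 10^5 m
   = 200.6 km

D ≈ 201 km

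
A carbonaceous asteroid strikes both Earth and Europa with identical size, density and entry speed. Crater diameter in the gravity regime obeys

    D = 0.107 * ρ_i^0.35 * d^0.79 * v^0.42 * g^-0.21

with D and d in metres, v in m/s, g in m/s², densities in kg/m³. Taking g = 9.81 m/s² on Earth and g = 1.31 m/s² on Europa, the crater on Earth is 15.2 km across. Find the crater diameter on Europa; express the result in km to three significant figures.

All impactor-dependent factors cancel in the ratio, leaving D_Europa/D_Earth = (g_Europa/g_Earth)^-0.21.
(1.31/9.81)^-0.21 = 0.1335^-0.21 = 1.526
D_Europa = 1.526 × 15.2 km = 23.2 km

D ≈ 23.2 km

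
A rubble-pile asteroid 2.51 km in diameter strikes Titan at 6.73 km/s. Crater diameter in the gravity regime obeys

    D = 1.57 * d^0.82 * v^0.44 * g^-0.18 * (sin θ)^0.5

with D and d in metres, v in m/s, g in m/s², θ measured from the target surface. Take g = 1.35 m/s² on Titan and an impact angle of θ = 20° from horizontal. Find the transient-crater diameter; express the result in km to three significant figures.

In SI units: d = 2510 m, v = 6730 m/s.
d^0.82 = 2510^0.82 = 613.4
v^0.44 = 6730^0.44 = 48.34
g^-0.18 = 1.35^-0.18 = 0.9474
(sin 20°)^0.5 = 0.3420^0.5 = 0.5848
D = 1.57 × 613.4 × 48.34 × 0.9474 × 0.5848 = 25792 m
   = 25.79 km

D ≈ 25.8 km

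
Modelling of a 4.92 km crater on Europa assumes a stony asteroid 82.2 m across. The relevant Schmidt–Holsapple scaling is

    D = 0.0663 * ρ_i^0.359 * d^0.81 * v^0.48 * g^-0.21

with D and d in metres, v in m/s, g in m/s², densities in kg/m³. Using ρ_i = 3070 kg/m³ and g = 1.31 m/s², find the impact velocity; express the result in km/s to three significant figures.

v ≈ 22.8 km/s

Rearranging for v: v = [D / (0.0663 · 3070^0.359 · 82.2^0.81 · 1.31^-0.21)]^(1/0.48).
D = 4920 m.
3070^0.359 = 17.86
82.2^0.81 = 35.57
1.31^-0.21 = 0.9449
Denominator = 0.0663 × 17.86 × 35.57 × 0.9449 = 39.80
D / 39.80 = 4920 / 39.80 = 123.6
v = 123.6^(1/0.48) = 123.6^2.0833 = 22819 m/s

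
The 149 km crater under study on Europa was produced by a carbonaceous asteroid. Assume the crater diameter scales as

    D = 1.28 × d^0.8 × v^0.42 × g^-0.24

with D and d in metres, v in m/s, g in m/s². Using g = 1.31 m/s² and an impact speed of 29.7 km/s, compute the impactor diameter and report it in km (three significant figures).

d ≈ 10.5 km

Rearranging for d: d = [D / (1.28 · 29700^0.42 · 1.31^-0.24)]^(1/0.8).
D = 149000 m.
29700^0.42 = 75.61
1.31^-0.24 = 0.9372
Denominator = 1.28 × 75.61 × 0.9372 = 90.70
D / 90.70 = 149000 / 90.70 = 1643
d = 1643^(1/0.8) = 1643^1.25 = 10460 m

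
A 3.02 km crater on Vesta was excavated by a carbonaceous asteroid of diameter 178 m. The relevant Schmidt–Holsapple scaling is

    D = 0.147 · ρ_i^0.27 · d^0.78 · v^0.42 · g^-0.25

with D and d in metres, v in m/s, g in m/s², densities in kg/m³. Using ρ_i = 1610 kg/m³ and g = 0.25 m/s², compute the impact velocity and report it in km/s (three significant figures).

Rearranging for v: v = [D / (0.147 · 1610^0.27 · 178^0.78 · 0.25^-0.25)]^(1/0.42).
D = 3020 m.
1610^0.27 = 7.342
178^0.78 = 56.93
0.25^-0.25 = 1.414
Denominator = 0.147 × 7.342 × 56.93 × 1.414 = 86.88
D / 86.88 = 3020 / 86.88 = 34.76
v = 34.76^(1/0.42) = 34.76^2.381 = 4670 m/s

v ≈ 4.67 km/s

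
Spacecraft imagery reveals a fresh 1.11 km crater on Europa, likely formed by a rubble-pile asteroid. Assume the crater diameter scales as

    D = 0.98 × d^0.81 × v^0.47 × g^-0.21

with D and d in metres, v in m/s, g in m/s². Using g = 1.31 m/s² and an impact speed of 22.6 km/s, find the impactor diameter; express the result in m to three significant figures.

d ≈ 18.8 m

Rearranging for d: d = [D / (0.98 · 22600^0.47 · 1.31^-0.21)]^(1/0.81).
D = 1110 m.
22600^0.47 = 111.3
1.31^-0.21 = 0.9449
Denominator = 0.98 × 111.3 × 0.9449 = 103.1
D / 103.1 = 1110 / 103.1 = 10.77
d = 10.77^(1/0.81) = 10.77^1.2346 = 18.81 m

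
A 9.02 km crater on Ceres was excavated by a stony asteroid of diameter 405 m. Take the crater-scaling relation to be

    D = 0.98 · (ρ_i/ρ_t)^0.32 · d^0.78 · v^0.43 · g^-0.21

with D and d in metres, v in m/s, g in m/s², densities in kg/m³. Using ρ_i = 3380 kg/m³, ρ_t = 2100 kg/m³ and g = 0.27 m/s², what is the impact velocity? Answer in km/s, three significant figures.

Rearranging for v: v = [D / (0.98 · (3380/2100)^0.32 · 405^0.78 · 0.27^-0.21)]^(1/0.43).
D = 9020 m.
(3380/2100)^0.32 = 1.165
405^0.78 = 108.1
0.27^-0.21 = 1.316
Denominator = 0.98 × 1.165 × 108.1 × 1.316 = 162.4
D / 162.4 = 9020 / 162.4 = 55.54
v = 55.54^(1/0.43) = 55.54^2.3256 = 11409 m/s

v ≈ 11.4 km/s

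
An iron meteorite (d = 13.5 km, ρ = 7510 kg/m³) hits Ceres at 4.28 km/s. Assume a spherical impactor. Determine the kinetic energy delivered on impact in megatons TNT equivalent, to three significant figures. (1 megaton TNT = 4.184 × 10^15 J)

E ≈ 2.12 × 10^7 Mt TNT

d = 13500 m; v = 4280 m/s.
Mass m = (π/6) ρ d³ = (π/6) × 7510 × (13500)³ = 9.675 × 10^15 kg
E = ½ m v² = 0.5 × 9.675 × 10^15 × (4280)² = 8.862 × 10^22 J
   = 8.862 × 10^22 / 4.184×10^15 = 2.118 × 10^7 Mt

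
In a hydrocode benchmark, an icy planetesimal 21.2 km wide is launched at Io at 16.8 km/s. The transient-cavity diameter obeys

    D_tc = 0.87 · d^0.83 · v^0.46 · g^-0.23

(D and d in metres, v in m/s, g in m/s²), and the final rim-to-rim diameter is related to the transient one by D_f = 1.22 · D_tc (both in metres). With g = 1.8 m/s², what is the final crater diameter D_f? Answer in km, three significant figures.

In SI: d = 21200 m, v = 16800 m/s.
d^0.83 = 21200^0.83 = 3898
v^0.46 = 16800^0.46 = 87.83
g^-0.23 = 1.8^-0.23 = 0.8735
D_tc = 0.87 × 3898 × 87.83 × 0.8735 = 2.602 × 10^5 m
D_f = 1.22 × 2.602 × 10^5 = 3.174 × 10^5 m
     = 317.4 km

D_f ≈ 317 km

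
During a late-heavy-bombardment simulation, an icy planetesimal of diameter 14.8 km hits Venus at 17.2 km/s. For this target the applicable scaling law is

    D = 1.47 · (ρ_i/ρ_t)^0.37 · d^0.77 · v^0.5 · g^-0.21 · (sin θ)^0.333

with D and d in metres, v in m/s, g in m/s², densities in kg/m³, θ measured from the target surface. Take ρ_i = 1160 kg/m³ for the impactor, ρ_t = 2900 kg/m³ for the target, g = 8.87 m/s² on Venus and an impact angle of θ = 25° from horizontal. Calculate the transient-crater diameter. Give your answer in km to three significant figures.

In SI units: d = 14800 m, v = 17200 m/s.
(ρ_i/ρ_t)^0.37 = (1160/2900)^0.37 = 0.7125
d^0.77 = 14800^0.77 = 1626
v^0.5 = 17200^0.5 = 131.1
g^-0.21 = 8.87^-0.21 = 0.6323
(sin 25°)^0.333 = 0.4226^0.333 = 0.7506
D = 1.47 × 0.7125 × 1626 × 131.1 × 0.6323 × 0.7506 = 1.060 × 10^5 m
   = 106.0 km

D ≈ 106 km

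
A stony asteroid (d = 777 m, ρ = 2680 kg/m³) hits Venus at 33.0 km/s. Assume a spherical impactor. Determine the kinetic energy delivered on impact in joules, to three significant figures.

E ≈ 3.58 × 10^20 J

v = 33000 m/s.
Mass m = (π/6) ρ d³ = (π/6) × 2680 × (777)³ = 6.583 × 10^11 kg
E = ½ m v² = 0.5 × 6.583 × 10^11 × (33000)² = 3.584 × 10^20 J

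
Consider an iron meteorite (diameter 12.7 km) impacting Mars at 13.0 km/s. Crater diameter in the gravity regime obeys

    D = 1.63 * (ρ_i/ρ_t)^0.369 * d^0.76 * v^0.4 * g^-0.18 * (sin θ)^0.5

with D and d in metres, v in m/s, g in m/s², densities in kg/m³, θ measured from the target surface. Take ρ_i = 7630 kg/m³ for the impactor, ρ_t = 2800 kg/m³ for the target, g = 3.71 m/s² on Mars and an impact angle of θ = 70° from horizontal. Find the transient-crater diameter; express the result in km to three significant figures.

D ≈ 105 km

In SI units: d = 12700 m, v = 13000 m/s.
(ρ_i/ρ_t)^0.369 = (7630/2800)^0.369 = 1.448
d^0.76 = 12700^0.76 = 1315
v^0.4 = 13000^0.4 = 44.22
g^-0.18 = 3.71^-0.18 = 0.7898
(sin 70°)^0.5 = 0.9397^0.5 = 0.9694
D = 1.63 × 1.448 × 1315 × 44.22 × 0.7898 × 0.9694 = 1.051 × 10^5 m
   = 105.1 km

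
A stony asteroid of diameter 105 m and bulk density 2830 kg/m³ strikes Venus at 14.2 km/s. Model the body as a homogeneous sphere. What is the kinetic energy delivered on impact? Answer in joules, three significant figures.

E ≈ 1.73 × 10^17 J

v = 14200 m/s.
Mass m = (π/6) ρ d³ = (π/6) × 2830 × (105)³ = 1.715 × 10^9 kg
E = ½ m v² = 0.5 × 1.715 × 10^9 × (14200)² = 1.729 × 10^17 J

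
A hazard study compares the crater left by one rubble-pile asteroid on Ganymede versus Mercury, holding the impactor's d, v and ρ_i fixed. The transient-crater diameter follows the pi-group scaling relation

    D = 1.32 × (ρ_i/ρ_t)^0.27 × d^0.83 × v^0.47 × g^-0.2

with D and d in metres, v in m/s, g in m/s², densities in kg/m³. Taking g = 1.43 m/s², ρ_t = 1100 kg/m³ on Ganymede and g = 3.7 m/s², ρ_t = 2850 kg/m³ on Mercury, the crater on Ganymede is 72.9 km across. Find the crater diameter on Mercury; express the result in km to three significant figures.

D ≈ 46.6 km

The impactor-only factors (d, v, ρ_i) cancel in the ratio, leaving D_Mercury/D_Ganymede = (g_Mercury/g_Ganymede)^-0.2 · (ρ_t,Ganymede/ρ_t,Mercury)^0.27.
(3.7/1.43)^-0.2 = 2.587^-0.2 = 0.8269
(1100/2850)^0.27 = 0.3860^0.27 = 0.7734
Ratio = 0.8269 × 0.7734 = 0.6395
D_Mercury = 0.6395 × 72.9 km = 46.6 km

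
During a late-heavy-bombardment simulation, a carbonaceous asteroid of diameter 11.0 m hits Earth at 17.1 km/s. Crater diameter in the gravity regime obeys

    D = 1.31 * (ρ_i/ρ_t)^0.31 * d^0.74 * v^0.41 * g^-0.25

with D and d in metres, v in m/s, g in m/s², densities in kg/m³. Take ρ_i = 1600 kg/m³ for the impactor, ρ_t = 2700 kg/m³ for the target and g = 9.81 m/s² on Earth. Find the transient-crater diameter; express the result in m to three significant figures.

D ≈ 202 m

In SI units: v = 17100 m/s.
(ρ_i/ρ_t)^0.31 = (1600/2700)^0.31 = 0.8503
d^0.74 = 11^0.74 = 5.897
v^0.41 = 17100^0.41 = 54.39
g^-0.25 = 9.81^-0.25 = 0.5650
D = 1.31 × 0.8503 × 5.897 × 54.39 × 0.5650 = 201.9 m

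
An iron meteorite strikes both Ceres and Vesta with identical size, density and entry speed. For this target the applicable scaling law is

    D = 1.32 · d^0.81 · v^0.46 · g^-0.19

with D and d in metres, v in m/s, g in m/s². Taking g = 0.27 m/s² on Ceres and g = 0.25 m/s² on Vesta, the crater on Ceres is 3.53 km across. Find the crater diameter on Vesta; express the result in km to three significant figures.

D ≈ 3.58 km

All impactor-dependent factors cancel in the ratio, leaving D_Vesta/D_Ceres = (g_Vesta/g_Ceres)^-0.19.
(0.25/0.27)^-0.19 = 0.9259^-0.19 = 1.015
D_Vesta = 1.015 × 3.53 km = 3.58 km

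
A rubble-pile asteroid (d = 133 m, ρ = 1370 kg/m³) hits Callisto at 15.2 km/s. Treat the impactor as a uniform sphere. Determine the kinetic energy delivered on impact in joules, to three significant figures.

v = 15200 m/s.
Mass m = (π/6) ρ d³ = (π/6) × 1370 × (133)³ = 1.688 × 10^9 kg
E = ½ m v² = 0.5 × 1.688 × 10^9 × (15200)² = 1.950 × 10^17 J

E ≈ 1.95 × 10^17 J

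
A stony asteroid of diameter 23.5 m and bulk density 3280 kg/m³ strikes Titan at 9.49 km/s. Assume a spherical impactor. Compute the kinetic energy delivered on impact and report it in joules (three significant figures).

E ≈ 1.00 × 10^15 J

v = 9490 m/s.
Mass m = (π/6) ρ d³ = (π/6) × 3280 × (23.5)³ = 2.229 × 10^7 kg
E = ½ m v² = 0.5 × 2.229 × 10^7 × (9490)² = 1.004 × 10^15 J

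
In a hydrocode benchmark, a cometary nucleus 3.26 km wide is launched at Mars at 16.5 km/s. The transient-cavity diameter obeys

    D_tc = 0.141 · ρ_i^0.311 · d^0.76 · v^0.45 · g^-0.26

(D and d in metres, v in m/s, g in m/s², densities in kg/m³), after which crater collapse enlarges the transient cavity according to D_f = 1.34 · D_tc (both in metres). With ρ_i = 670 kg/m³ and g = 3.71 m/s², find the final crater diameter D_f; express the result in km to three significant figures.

D_f ≈ 37.6 km

In SI: d = 3260 m, v = 16500 m/s.
ρ_i^0.311 = 670^0.311 = 7.567
d^0.76 = 3260^0.76 = 467.8
v^0.45 = 16500^0.45 = 79.04
g^-0.26 = 3.71^-0.26 = 0.7112
D_tc = 0.141 × 7.567 × 467.8 × 79.04 × 0.7112 = 28060 m
D_f = 1.34 × 28060 = 37600 m
     = 37.60 km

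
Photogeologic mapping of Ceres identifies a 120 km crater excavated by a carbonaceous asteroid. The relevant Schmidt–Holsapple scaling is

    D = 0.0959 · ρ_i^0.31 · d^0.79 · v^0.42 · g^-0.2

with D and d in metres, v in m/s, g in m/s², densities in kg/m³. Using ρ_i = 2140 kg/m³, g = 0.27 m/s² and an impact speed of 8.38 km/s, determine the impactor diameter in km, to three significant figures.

d ≈ 15.2 km

Rearranging for d: d = [D / (0.0959 · 2140^0.31 · 8380^0.42 · 0.27^-0.2)]^(1/0.79).
D = 120000 m.
2140^0.31 = 10.78
8380^0.42 = 44.44
0.27^-0.2 = 1.299
Denominator = 0.0959 × 10.78 × 44.44 × 1.299 = 59.68
D / 59.68 = 120000 / 59.68 = 2011
d = 2011^(1/0.79) = 2011^1.2658 = 15187 m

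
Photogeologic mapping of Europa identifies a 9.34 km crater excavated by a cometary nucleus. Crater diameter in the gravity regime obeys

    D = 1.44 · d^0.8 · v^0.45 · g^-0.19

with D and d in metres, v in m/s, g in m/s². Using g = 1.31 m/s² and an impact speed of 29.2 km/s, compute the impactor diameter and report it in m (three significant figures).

Rearranging for d: d = [D / (1.44 · 29200^0.45 · 1.31^-0.19)]^(1/0.8).
D = 9340 m.
29200^0.45 = 102.2
1.31^-0.19 = 0.9500
Denominator = 1.44 × 102.2 × 0.9500 = 139.8
D / 139.8 = 9340 / 139.8 = 66.81
d = 66.81^(1/0.8) = 66.81^1.25 = 191.0 m

d ≈ 191 m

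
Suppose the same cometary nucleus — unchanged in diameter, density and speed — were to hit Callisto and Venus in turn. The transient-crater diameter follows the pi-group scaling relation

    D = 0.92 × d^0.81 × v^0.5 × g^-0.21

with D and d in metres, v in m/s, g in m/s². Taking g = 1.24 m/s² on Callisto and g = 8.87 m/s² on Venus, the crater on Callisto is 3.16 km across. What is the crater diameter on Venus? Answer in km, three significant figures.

All impactor-dependent factors cancel in the ratio, leaving D_Venus/D_Callisto = (g_Venus/g_Callisto)^-0.21.
(8.87/1.24)^-0.21 = 7.153^-0.21 = 0.6615
D_Venus = 0.6615 × 3.16 km = 2.09 km

D ≈ 2.09 km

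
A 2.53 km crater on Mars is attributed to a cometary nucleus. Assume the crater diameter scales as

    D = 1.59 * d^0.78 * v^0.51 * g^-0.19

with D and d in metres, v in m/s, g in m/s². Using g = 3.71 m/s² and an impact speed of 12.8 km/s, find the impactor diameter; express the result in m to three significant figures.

Rearranging for d: d = [D / (1.59 · 12800^0.51 · 3.71^-0.19)]^(1/0.78).
D = 2530 m.
12800^0.51 = 124.4
3.71^-0.19 = 0.7795
Denominator = 1.59 × 124.4 × 0.7795 = 154.2
D / 154.2 = 2530 / 154.2 = 16.41
d = 16.41^(1/0.78) = 16.41^1.2821 = 36.13 m

d ≈ 36.1 m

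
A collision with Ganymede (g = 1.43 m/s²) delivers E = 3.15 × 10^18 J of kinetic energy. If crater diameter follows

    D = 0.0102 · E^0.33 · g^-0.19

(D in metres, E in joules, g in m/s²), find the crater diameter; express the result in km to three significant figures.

E^0.33 = (3.15 × 10^18)^0.33 = 1.272 × 10^6
g^-0.19 = 1.43^-0.19 = 0.9343
D = 0.0102 × 1.272 × 10^6 × 0.9343 = 12122 m
   = 12.12 km

D ≈ 12.1 km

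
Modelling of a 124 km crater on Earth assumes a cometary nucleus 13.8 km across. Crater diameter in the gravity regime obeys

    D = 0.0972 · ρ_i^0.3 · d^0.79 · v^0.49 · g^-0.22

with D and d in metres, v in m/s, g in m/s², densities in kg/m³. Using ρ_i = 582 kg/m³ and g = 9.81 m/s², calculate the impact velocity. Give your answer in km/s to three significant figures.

Rearranging for v: v = [D / (0.0972 · 582^0.3 · 13800^0.79 · 9.81^-0.22)]^(1/0.49).
D = 124000 m.
582^0.3 = 6.753
13800^0.79 = 1864
9.81^-0.22 = 0.6051
Denominator = 0.0972 × 6.753 × 1864 × 0.6051 = 740.3
D / 740.3 = 124000 / 740.3 = 167.5
v = 167.5^(1/0.49) = 167.5^2.0408 = 34576 m/s

v ≈ 34.6 km/s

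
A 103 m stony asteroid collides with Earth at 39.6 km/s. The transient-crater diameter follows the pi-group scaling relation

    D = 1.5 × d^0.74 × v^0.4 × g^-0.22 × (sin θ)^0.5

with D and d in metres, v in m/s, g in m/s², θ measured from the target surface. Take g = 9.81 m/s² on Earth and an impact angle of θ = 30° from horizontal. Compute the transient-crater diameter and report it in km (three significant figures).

D ≈ 1.37 km

In SI units: v = 39600 m/s.
d^0.74 = 103^0.74 = 30.87
v^0.4 = 39600^0.4 = 69.04
g^-0.22 = 9.81^-0.22 = 0.6051
(sin 30°)^0.5 = 0.5000^0.5 = 0.7071
D = 1.5 × 30.87 × 69.04 × 0.6051 × 0.7071 = 1368 m
   = 1.368 km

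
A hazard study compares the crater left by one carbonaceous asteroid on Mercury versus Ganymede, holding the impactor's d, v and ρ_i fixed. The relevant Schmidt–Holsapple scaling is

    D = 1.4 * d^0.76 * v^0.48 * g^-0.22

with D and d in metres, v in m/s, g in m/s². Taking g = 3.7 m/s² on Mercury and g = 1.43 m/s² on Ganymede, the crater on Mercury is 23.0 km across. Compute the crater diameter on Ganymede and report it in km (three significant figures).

D ≈ 28.4 km

All impactor-dependent factors cancel in the ratio, leaving D_Ganymede/D_Mercury = (g_Ganymede/g_Mercury)^-0.22.
(1.43/3.7)^-0.22 = 0.3865^-0.22 = 1.233
D_Ganymede = 1.233 × 23.0 km = 28.4 km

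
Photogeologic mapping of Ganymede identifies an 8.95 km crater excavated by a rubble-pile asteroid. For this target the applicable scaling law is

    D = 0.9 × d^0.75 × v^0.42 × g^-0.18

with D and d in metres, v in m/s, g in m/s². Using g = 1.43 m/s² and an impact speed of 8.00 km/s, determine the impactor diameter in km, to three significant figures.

Rearranging for d: d = [D / (0.9 · 8000^0.42 · 1.43^-0.18)]^(1/0.75).
D = 8950 m.
8000^0.42 = 43.58
1.43^-0.18 = 0.9376
Denominator = 0.9 × 43.58 × 0.9376 = 36.77
D / 36.77 = 8950 / 36.77 = 243.4
d = 243.4^(1/0.75) = 243.4^1.3333 = 1519 m

d ≈ 1.52 km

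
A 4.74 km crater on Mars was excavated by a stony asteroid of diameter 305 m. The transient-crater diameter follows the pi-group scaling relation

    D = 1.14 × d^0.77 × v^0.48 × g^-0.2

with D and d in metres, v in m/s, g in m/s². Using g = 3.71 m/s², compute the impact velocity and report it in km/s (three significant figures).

Rearranging for v: v = [D / (1.14 · 305^0.77 · 3.71^-0.2)]^(1/0.48).
D = 4740 m.
305^0.77 = 81.83
3.71^-0.2 = 0.7694
Denominator = 1.14 × 81.83 × 0.7694 = 71.77
D / 71.77 = 4740 / 71.77 = 66.04
v = 66.04^(1/0.48) = 66.04^2.0833 = 6183 m/s

v ≈ 6.18 km/s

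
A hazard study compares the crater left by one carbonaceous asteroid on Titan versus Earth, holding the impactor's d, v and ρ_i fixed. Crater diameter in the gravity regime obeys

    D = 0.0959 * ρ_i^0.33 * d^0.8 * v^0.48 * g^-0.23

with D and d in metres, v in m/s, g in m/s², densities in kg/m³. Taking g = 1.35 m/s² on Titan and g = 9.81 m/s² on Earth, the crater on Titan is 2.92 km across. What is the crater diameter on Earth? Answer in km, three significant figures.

D ≈ 1.85 km

All impactor-dependent factors cancel in the ratio, leaving D_Earth/D_Titan = (g_Earth/g_Titan)^-0.23.
(9.81/1.35)^-0.23 = 7.267^-0.23 = 0.6337
D_Earth = 0.6337 × 2.92 km = 1.85 km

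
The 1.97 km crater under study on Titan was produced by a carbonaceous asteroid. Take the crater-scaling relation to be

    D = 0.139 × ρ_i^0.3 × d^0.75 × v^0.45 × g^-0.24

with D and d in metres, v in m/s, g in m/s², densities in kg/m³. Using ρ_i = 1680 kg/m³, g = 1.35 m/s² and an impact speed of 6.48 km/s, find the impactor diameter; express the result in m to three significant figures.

Rearranging for d: d = [D / (0.139 · 1680^0.3 · 6480^0.45 · 1.35^-0.24)]^(1/0.75).
D = 1970 m.
1680^0.3 = 9.281
6480^0.45 = 51.90
1.35^-0.24 = 0.9305
Denominator = 0.139 × 9.281 × 51.90 × 0.9305 = 62.30
D / 62.30 = 1970 / 62.30 = 31.62
d = 31.62^(1/0.75) = 31.62^1.3333 = 99.98 m

d ≈ 100 m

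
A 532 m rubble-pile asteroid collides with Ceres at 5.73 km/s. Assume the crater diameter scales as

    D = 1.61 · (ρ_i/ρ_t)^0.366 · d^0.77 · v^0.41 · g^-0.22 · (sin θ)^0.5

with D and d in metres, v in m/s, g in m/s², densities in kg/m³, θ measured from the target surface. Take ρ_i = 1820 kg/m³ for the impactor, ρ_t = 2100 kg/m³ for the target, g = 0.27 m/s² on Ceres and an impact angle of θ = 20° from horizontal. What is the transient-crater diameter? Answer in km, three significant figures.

In SI units: v = 5730 m/s.
(ρ_i/ρ_t)^0.366 = (1820/2100)^0.366 = 0.9490
d^0.77 = 532^0.77 = 125.6
v^0.41 = 5730^0.41 = 34.74
g^-0.22 = 0.27^-0.22 = 1.334
(sin 20°)^0.5 = 0.3420^0.5 = 0.5848
D = 1.61 × 0.9490 × 125.6 × 34.74 × 1.334 × 0.5848 = 5201 m
   = 5.201 km

D ≈ 5.20 km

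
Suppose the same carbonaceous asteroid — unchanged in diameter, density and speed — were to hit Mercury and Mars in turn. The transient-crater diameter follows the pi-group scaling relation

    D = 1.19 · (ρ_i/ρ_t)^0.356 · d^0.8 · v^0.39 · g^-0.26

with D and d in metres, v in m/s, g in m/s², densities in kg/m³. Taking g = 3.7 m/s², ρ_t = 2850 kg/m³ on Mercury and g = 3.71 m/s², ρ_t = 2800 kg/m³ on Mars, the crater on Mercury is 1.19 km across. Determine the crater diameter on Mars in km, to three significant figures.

D ≈ 1.20 km

The impactor-only factors (d, v, ρ_i) cancel in the ratio, leaving D_Mars/D_Mercury = (g_Mars/g_Mercury)^-0.26 · (ρ_t,Mercury/ρ_t,Mars)^0.356.
(3.71/3.7)^-0.26 = 1.003^-0.26 = 0.9992
(2850/2800)^0.356 = 1.018^0.356 = 1.006
Ratio = 0.9992 × 1.006 = 1.005
D_Mars = 1.005 × 1.19 km = 1.20 km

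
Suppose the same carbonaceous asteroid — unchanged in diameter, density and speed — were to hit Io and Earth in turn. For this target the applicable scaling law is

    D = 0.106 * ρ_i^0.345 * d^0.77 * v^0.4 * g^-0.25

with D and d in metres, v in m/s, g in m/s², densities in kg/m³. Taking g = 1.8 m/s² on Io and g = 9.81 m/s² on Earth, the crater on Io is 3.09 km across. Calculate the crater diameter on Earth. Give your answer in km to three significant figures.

All impactor-dependent factors cancel in the ratio, leaving D_Earth/D_Io = (g_Earth/g_Io)^-0.25.
(9.81/1.8)^-0.25 = 5.450^-0.25 = 0.6545
D_Earth = 0.6545 × 3.09 km = 2.02 km

D ≈ 2.02 km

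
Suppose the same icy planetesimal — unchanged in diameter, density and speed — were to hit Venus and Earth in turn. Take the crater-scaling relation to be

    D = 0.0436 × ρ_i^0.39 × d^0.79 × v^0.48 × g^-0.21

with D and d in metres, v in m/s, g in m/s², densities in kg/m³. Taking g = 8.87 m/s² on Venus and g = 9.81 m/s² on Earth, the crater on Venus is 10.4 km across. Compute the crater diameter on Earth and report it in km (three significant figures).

D ≈ 10.2 km

All impactor-dependent factors cancel in the ratio, leaving D_Earth/D_Venus = (g_Earth/g_Venus)^-0.21.
(9.81/8.87)^-0.21 = 1.106^-0.21 = 0.9791
D_Earth = 0.9791 × 10.4 km = 10.2 km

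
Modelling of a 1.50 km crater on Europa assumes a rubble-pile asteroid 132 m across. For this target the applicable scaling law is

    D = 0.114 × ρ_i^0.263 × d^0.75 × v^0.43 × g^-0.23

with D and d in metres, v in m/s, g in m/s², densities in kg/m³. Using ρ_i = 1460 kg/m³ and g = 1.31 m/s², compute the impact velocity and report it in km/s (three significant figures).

Rearranging for v: v = [D / (0.114 · 1460^0.263 · 132^0.75 · 1.31^-0.23)]^(1/0.43).
D = 1500 m.
1460^0.263 = 6.796
132^0.75 = 38.94
1.31^-0.23 = 0.9398
Denominator = 0.114 × 6.796 × 38.94 × 0.9398 = 28.35
D / 28.35 = 1500 / 28.35 = 52.91
v = 52.91^(1/0.43) = 52.91^2.3256 = 10192 m/s

v ≈ 10.2 km/s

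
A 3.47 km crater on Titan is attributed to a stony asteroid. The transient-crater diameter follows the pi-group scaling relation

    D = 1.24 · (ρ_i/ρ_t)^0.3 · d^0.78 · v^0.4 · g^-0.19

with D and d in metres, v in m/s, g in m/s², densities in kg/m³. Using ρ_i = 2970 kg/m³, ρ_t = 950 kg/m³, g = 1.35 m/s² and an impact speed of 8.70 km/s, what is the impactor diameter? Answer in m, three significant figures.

Rearranging for d: d = [D / (1.24 · (2970/950)^0.3 · 8700^0.4 · 1.35^-0.19)]^(1/0.78).
D = 3470 m.
(2970/950)^0.3 = 1.408
8700^0.4 = 37.65
1.35^-0.19 = 0.9446
Denominator = 1.24 × 1.408 × 37.65 × 0.9446 = 62.09
D / 62.09 = 3470 / 62.09 = 55.89
d = 55.89^(1/0.78) = 55.89^1.2821 = 173.9 m

d ≈ 174 m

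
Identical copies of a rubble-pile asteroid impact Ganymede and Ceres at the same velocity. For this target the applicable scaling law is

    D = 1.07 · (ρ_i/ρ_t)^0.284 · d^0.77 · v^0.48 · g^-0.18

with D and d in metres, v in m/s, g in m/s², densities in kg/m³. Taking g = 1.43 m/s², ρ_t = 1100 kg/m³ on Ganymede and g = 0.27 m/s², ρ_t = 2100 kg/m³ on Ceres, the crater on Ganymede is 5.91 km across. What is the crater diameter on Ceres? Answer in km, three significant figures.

D ≈ 6.64 km

The impactor-only factors (d, v, ρ_i) cancel in the ratio, leaving D_Ceres/D_Ganymede = (g_Ceres/g_Ganymede)^-0.18 · (ρ_t,Ganymede/ρ_t,Ceres)^0.284.
(0.27/1.43)^-0.18 = 0.1888^-0.18 = 1.350
(1100/2100)^0.284 = 0.5238^0.284 = 0.8322
Ratio = 1.350 × 0.8322 = 1.123
D_Ceres = 1.123 × 5.91 km = 6.64 km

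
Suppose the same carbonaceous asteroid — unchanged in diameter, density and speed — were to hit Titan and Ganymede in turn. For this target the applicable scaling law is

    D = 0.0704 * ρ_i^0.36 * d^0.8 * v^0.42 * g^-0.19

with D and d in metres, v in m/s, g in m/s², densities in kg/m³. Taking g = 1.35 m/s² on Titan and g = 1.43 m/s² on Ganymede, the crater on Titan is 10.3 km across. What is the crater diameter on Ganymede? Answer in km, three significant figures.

All impactor-dependent factors cancel in the ratio, leaving D_Ganymede/D_Titan = (g_Ganymede/g_Titan)^-0.19.
(1.43/1.35)^-0.19 = 1.059^-0.19 = 0.9892
D_Ganymede = 0.9892 × 10.3 km = 10.2 km

D ≈ 10.2 km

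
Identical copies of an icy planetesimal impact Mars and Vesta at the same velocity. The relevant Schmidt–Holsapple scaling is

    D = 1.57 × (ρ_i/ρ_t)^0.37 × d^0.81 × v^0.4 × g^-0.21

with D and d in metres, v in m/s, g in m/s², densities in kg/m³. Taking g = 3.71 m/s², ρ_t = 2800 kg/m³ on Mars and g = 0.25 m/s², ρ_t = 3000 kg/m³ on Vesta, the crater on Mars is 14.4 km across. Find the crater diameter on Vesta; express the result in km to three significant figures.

The impactor-only factors (d, v, ρ_i) cancel in the ratio, leaving D_Vesta/D_Mars = (g_Vesta/g_Mars)^-0.21 · (ρ_t,Mars/ρ_t,Vesta)^0.37.
(0.25/3.71)^-0.21 = 0.06739^-0.21 = 1.762
(2800/3000)^0.37 = 0.9333^0.37 = 0.9748
Ratio = 1.762 × 0.9748 = 1.718
D_Vesta = 1.718 × 14.4 km = 24.7 km

D ≈ 24.7 km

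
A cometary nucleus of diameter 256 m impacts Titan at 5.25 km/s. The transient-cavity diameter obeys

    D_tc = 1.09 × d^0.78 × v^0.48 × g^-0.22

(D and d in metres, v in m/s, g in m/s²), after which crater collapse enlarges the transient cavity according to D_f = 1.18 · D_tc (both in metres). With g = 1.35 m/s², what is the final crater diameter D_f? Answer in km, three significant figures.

D_f ≈ 5.56 km

v = 5250 m/s.
d^0.78 = 256^0.78 = 75.58
v^0.48 = 5250^0.48 = 61.05
g^-0.22 = 1.35^-0.22 = 0.9361
D_tc = 1.09 × 75.58 × 61.05 × 0.9361 = 4708 m
D_f = 1.18 × 4708 = 5555 m
     = 5.555 km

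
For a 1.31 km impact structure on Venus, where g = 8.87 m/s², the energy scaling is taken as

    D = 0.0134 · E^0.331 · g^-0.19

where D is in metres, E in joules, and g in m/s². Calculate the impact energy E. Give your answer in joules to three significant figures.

E ≈ 4.17 × 10^15 J

Rearranging: E = [D / (0.0134 · g^-0.19)]^(1/0.331).
D = 1310 m.
g^-0.19 = 8.87^-0.19 = 0.6605
D / (0.0134 × 0.6605) = 1310 / (8.851 × 10^-3) = 1.480 × 10^5
E = (1.480 × 10^5)^3.0211 = 4.168 × 10^15 J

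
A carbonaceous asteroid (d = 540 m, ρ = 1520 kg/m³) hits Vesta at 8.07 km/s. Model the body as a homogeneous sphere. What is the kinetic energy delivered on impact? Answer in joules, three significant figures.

v = 8070 m/s.
Mass m = (π/6) ρ d³ = (π/6) × 1520 × (540)³ = 1.253 × 10^11 kg
E = ½ m v² = 0.5 × 1.253 × 10^11 × (8070)² = 4.080 × 10^18 J

E ≈ 4.08 × 10^18 J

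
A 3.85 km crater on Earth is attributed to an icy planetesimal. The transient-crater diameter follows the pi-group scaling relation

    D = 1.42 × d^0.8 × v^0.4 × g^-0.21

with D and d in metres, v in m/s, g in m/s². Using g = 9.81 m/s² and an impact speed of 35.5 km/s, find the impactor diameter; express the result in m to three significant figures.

d ≈ 189 m

Rearranging for d: d = [D / (1.42 · 35500^0.4 · 9.81^-0.21)]^(1/0.8).
D = 3850 m.
35500^0.4 = 66.08
9.81^-0.21 = 0.6191
Denominator = 1.42 × 66.08 × 0.6191 = 58.09
D / 58.09 = 3850 / 58.09 = 66.28
d = 66.28^(1/0.8) = 66.28^1.25 = 189.1 m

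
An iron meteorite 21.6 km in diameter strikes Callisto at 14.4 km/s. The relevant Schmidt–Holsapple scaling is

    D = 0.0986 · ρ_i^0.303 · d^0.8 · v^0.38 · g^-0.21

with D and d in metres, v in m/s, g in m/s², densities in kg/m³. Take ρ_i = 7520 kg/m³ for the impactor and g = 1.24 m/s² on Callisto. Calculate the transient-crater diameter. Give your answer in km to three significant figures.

In SI units: d = 21600 m, v = 14400 m/s.
ρ_i^0.303 = 7520^0.303 = 14.94
d^0.8 = 21600^0.8 = 2935
v^0.38 = 14400^0.38 = 38.03
g^-0.21 = 1.24^-0.21 = 0.9558
D = 0.0986 × 14.94 × 2935 × 38.03 × 0.9558 = 1.572 × 10^5 m
   = 157.2 km

D ≈ 157 km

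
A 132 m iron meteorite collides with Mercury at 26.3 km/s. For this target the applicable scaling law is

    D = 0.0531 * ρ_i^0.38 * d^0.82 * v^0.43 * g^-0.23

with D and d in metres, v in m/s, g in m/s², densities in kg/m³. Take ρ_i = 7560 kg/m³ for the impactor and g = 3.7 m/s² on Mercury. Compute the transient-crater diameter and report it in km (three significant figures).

In SI units: v = 26300 m/s.
ρ_i^0.38 = 7560^0.38 = 29.77
d^0.82 = 132^0.82 = 54.81
v^0.43 = 26300^0.43 = 79.54
g^-0.23 = 3.7^-0.23 = 0.7401
D = 0.0531 × 29.77 × 54.81 × 79.54 × 0.7401 = 5100 m
   = 5.100 km

D ≈ 5.10 km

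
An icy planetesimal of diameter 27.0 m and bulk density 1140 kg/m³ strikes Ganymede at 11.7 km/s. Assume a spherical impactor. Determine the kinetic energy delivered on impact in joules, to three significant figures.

E ≈ 8.04 × 10^14 J

v = 11700 m/s.
Mass m = (π/6) ρ d³ = (π/6) × 1140 × (27)³ = 1.175 × 10^7 kg
E = ½ m v² = 0.5 × 1.175 × 10^7 × (11700)² = 8.042 × 10^14 J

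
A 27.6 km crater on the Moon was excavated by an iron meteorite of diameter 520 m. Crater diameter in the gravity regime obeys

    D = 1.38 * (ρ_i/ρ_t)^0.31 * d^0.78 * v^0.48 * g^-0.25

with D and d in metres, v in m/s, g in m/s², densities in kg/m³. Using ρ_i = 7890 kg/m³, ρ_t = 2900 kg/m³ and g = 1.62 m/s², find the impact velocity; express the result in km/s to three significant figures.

v ≈ 23.7 km/s

Rearranging for v: v = [D / (1.38 · (7890/2900)^0.31 · 520^0.78 · 1.62^-0.25)]^(1/0.48).
D = 27600 m.
(7890/2900)^0.31 = 1.364
520^0.78 = 131.4
1.62^-0.25 = 0.8864
Denominator = 1.38 × 1.364 × 131.4 × 0.8864 = 219.2
D / 219.2 = 27600 / 219.2 = 125.9
v = 125.9^(1/0.48) = 125.9^2.0833 = 23713 m/s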